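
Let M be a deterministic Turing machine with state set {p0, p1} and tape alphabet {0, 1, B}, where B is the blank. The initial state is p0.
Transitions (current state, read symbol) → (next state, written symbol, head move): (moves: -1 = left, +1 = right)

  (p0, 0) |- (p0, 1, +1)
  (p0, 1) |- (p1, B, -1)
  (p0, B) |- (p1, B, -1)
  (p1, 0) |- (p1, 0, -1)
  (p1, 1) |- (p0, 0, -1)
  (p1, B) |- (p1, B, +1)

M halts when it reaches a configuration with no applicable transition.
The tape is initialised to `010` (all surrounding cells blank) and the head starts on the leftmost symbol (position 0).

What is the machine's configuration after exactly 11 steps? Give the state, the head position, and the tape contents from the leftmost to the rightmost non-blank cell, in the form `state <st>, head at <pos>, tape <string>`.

state=p0 head=0 tape=BB[0]10   (p0,0)→(p0,1,+1)
state=p0 head=1 tape=BB1[1]0   (p0,1)→(p1,B,-1)
state=p1 head=0 tape=BB[1]B0   (p1,1)→(p0,0,-1)
state=p0 head=-1 tape=B[B]0B0   (p0,B)→(p1,B,-1)
state=p1 head=-2 tape=[B]B0B0   (p1,B)→(p1,B,+1)
state=p1 head=-1 tape=B[B]0B0   (p1,B)→(p1,B,+1)
state=p1 head=0 tape=BB[0]B0   (p1,0)→(p1,0,-1)
state=p1 head=-1 tape=B[B]0B0   (p1,B)→(p1,B,+1)
state=p1 head=0 tape=BB[0]B0   (p1,0)→(p1,0,-1)
state=p1 head=-1 tape=B[B]0B0   (p1,B)→(p1,B,+1)
state=p1 head=0 tape=BB[0]B0   (p1,0)→(p1,0,-1)
state=p1 head=-1 tape=B[B]0B0
After 11 steps: state p1, head at -1, tape 0B0.

state p1, head at -1, tape 0B0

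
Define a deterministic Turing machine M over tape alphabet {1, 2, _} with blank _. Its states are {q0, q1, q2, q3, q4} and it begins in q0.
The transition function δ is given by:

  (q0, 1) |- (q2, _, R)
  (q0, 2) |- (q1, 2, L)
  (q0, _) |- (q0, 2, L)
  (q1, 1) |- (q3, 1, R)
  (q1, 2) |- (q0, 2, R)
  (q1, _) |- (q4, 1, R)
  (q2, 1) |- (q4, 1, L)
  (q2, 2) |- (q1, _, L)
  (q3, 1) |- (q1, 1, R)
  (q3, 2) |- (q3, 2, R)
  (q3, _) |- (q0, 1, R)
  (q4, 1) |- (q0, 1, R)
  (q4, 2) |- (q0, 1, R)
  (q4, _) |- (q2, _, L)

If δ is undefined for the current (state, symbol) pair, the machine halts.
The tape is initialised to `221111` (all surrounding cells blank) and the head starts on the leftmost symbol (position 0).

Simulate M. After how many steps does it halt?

19

state=q0 head=0 tape=_[2]21111__   (q0,2)→(q1,2,L)
state=q1 head=-1 tape=[_]221111__   (q1,_)→(q4,1,R)
state=q4 head=0 tape=1[2]21111__   (q4,2)→(q0,1,R)
state=q0 head=1 tape=11[2]1111__   (q0,2)→(q1,2,L)
state=q1 head=0 tape=1[1]21111__   (q1,1)→(q3,1,R)
state=q3 head=1 tape=11[2]1111__   (q3,2)→(q3,2,R)
state=q3 head=2 tape=112[1]111__   (q3,1)→(q1,1,R)
state=q1 head=3 tape=1121[1]11__   (q1,1)→(q3,1,R)
state=q3 head=4 tape=11211[1]1__   (q3,1)→(q1,1,R)
state=q1 head=5 tape=112111[1]__   (q1,1)→(q3,1,R)
state=q3 head=6 tape=1121111[_]_   (q3,_)→(q0,1,R)
state=q0 head=7 tape=11211111[_]   (q0,_)→(q0,2,L)
state=q0 head=6 tape=1121111[1]2   (q0,1)→(q2,_,R)
state=q2 head=7 tape=1121111_[2]   (q2,2)→(q1,_,L)
state=q1 head=6 tape=1121111[_]_   (q1,_)→(q4,1,R)
state=q4 head=7 tape=11211111[_]   (q4,_)→(q2,_,L)
state=q2 head=6 tape=1121111[1]_   (q2,1)→(q4,1,L)
state=q4 head=5 tape=112111[1]1_   (q4,1)→(q0,1,R)
state=q0 head=6 tape=1121111[1]_   (q0,1)→(q2,_,R)
state=q2 head=7 tape=1121111_[_]
M halts after 19 transitions.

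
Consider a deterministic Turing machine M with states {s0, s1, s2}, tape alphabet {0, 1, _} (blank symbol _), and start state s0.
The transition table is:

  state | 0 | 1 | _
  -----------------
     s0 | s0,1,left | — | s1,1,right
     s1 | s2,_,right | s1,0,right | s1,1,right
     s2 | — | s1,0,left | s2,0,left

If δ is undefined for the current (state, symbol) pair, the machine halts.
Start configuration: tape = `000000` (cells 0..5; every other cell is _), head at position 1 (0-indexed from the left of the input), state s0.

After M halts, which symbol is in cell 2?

s0 | _0[0]0000   read 0 → write 1, move left, go to s0
s0 | _[0]10000   read 0 → write 1, move left, go to s0
s0 | [_]110000   read _ → write 1, move right, go to s1
s1 | 1[1]10000   read 1 → write 0, move right, go to s1
s1 | 10[1]0000   read 1 → write 0, move right, go to s1
s1 | 100[0]000   read 0 → write _, move right, go to s2
s2 | 100_[0]00
Cell 2 holds _ when M halts.

_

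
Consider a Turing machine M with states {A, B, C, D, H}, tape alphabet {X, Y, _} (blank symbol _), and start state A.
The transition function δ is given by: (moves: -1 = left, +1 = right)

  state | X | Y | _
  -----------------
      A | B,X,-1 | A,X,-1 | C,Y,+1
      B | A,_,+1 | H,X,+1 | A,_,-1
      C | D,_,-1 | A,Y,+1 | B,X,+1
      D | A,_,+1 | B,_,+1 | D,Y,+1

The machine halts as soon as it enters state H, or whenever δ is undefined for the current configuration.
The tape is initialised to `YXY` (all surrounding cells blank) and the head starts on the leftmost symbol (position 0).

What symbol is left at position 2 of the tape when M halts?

X

A | _[Y]XY_   read Y → write X, move -1, go to A
A | [_]XXY_   read _ → write Y, move +1, go to C
C | Y[X]XY_   read X → write _, move -1, go to D
D | [Y]_XY_   read Y → write _, move +1, go to B
B | _[_]XY_   read _ → write _, move -1, go to A
A | [_]_XY_   read _ → write Y, move +1, go to C
C | Y[_]XY_   read _ → write X, move +1, go to B
B | YX[X]Y_   read X → write _, move +1, go to A
A | YX_[Y]_   read Y → write X, move -1, go to A
A | YX[_]X_   read _ → write Y, move +1, go to C
C | YXY[X]_   read X → write _, move -1, go to D
D | YX[Y]__   read Y → write _, move +1, go to B
B | YX_[_]_   read _ → write _, move -1, go to A
A | YX[_]__   read _ → write Y, move +1, go to C
C | YXY[_]_   read _ → write X, move +1, go to B
B | YXYX[_]   read _ → write _, move -1, go to A
A | YXY[X]_   read X → write X, move -1, go to B
B | YX[Y]X_   read Y → write X, move +1, go to H
H | YXX[X]_
Cell 2 holds X when M halts.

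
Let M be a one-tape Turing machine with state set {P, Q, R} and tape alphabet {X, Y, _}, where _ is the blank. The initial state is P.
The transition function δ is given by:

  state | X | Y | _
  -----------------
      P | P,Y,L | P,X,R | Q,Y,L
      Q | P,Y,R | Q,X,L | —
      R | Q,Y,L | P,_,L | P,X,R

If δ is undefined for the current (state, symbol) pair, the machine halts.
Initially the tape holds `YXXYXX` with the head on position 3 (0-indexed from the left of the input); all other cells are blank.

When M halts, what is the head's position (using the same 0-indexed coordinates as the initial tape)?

state=P head=3 tape=__YXX[Y]XX   (P,Y)→(P,X,R)
state=P head=4 tape=__YXXX[X]X   (P,X)→(P,Y,L)
state=P head=3 tape=__YXX[X]YX   (P,X)→(P,Y,L)
state=P head=2 tape=__YX[X]YYX   (P,X)→(P,Y,L)
state=P head=1 tape=__Y[X]YYYX   (P,X)→(P,Y,L)
state=P head=0 tape=__[Y]YYYYX   (P,Y)→(P,X,R)
state=P head=1 tape=__X[Y]YYYX   (P,Y)→(P,X,R)
state=P head=2 tape=__XX[Y]YYX   (P,Y)→(P,X,R)
state=P head=3 tape=__XXX[Y]YX   (P,Y)→(P,X,R)
state=P head=4 tape=__XXXX[Y]X   (P,Y)→(P,X,R)
state=P head=5 tape=__XXXXX[X]   (P,X)→(P,Y,L)
state=P head=4 tape=__XXXX[X]Y   (P,X)→(P,Y,L)
state=P head=3 tape=__XXX[X]YY   (P,X)→(P,Y,L)
state=P head=2 tape=__XX[X]YYY   (P,X)→(P,Y,L)
state=P head=1 tape=__X[X]YYYY   (P,X)→(P,Y,L)
state=P head=0 tape=__[X]YYYYY   (P,X)→(P,Y,L)
state=P head=-1 tape=_[_]YYYYYY   (P,_)→(Q,Y,L)
state=Q head=-2 tape=[_]YYYYYYY
At halt the head is at cell -2.

-2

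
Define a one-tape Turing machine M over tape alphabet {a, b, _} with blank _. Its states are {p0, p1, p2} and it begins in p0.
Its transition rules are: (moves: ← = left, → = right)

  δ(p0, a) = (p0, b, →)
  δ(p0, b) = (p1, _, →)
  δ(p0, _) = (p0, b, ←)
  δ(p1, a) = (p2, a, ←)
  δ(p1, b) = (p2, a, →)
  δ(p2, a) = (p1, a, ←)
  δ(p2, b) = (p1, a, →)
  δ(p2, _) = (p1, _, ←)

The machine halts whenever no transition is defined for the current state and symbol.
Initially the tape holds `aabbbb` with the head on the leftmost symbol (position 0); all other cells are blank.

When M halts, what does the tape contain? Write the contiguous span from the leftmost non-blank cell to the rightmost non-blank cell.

aa_aaa

p0 | _[a]abbbb_   read a → write b, move →, go to p0
p0 | _b[a]bbbb_   read a → write b, move →, go to p0
p0 | _bb[b]bbb_   read b → write _, move →, go to p1
p1 | _bb_[b]bb_   read b → write a, move →, go to p2
p2 | _bb_a[b]b_   read b → write a, move →, go to p1
p1 | _bb_aa[b]_   read b → write a, move →, go to p2
p2 | _bb_aaa[_]   read _ → write _, move ←, go to p1
p1 | _bb_aa[a]_   read a → write a, move ←, go to p2
p2 | _bb_a[a]a_   read a → write a, move ←, go to p1
p1 | _bb_[a]aa_   read a → write a, move ←, go to p2
p2 | _bb[_]aaa_   read _ → write _, move ←, go to p1
p1 | _b[b]_aaa_   read b → write a, move →, go to p2
p2 | _ba[_]aaa_   read _ → write _, move ←, go to p1
p1 | _b[a]_aaa_   read a → write a, move ←, go to p2
p2 | _[b]a_aaa_   read b → write a, move →, go to p1
p1 | _a[a]_aaa_   read a → write a, move ←, go to p2
p2 | _[a]a_aaa_   read a → write a, move ←, go to p1
p1 | [_]aa_aaa_
The non-blank tape span at halt is aa_aaa.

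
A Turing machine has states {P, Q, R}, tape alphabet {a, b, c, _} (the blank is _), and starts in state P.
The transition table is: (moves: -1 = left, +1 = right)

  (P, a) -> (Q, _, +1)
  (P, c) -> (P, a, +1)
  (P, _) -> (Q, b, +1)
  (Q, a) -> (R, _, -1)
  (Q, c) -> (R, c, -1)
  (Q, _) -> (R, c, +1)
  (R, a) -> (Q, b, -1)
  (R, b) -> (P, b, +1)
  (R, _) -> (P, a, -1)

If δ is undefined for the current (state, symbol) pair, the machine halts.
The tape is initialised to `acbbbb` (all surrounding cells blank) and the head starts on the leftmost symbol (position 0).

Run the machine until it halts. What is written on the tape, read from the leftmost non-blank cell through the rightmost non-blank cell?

P | _[a]cbbbb   read a → write _, move +1, go to Q
Q | __[c]bbbb   read c → write c, move -1, go to R
R | _[_]cbbbb   read _ → write a, move -1, go to P
P | [_]acbbbb   read _ → write b, move +1, go to Q
Q | b[a]cbbbb   read a → write _, move -1, go to R
R | [b]_cbbbb   read b → write b, move +1, go to P
P | b[_]cbbbb   read _ → write b, move +1, go to Q
Q | bb[c]bbbb   read c → write c, move -1, go to R
R | b[b]cbbbb   read b → write b, move +1, go to P
P | bb[c]bbbb   read c → write a, move +1, go to P
P | bba[b]bbb
The non-blank tape span at halt is bbabbbb.

bbabbbb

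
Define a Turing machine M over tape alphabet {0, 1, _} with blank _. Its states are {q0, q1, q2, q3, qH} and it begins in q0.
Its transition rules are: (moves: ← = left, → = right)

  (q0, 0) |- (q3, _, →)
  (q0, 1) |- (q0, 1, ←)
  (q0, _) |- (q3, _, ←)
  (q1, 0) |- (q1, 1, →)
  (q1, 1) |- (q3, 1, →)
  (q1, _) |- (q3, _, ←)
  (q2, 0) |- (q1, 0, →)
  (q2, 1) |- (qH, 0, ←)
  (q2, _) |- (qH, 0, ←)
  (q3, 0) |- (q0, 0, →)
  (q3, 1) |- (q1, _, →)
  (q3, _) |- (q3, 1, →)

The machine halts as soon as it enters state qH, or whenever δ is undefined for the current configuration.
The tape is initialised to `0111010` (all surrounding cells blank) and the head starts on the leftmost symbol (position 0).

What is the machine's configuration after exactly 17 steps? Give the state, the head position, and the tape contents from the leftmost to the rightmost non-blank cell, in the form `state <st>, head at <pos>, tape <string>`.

q0 | [0]111010_   read 0 → write _, move →, go to q3
q3 | _[1]11010_   read 1 → write _, move →, go to q1
q1 | __[1]1010_   read 1 → write 1, move →, go to q3
q3 | __1[1]010_   read 1 → write _, move →, go to q1
q1 | __1_[0]10_   read 0 → write 1, move →, go to q1
q1 | __1_1[1]0_   read 1 → write 1, move →, go to q3
q3 | __1_11[0]_   read 0 → write 0, move →, go to q0
q0 | __1_110[_]   read _ → write _, move ←, go to q3
q3 | __1_11[0]_   read 0 → write 0, move →, go to q0
q0 | __1_110[_]   read _ → write _, move ←, go to q3
q3 | __1_11[0]_   read 0 → write 0, move →, go to q0
q0 | __1_110[_]   read _ → write _, move ←, go to q3
q3 | __1_11[0]_   read 0 → write 0, move →, go to q0
q0 | __1_110[_]   read _ → write _, move ←, go to q3
q3 | __1_11[0]_   read 0 → write 0, move →, go to q0
q0 | __1_110[_]   read _ → write _, move ←, go to q3
q3 | __1_11[0]_   read 0 → write 0, move →, go to q0
q0 | __1_110[_]
After 17 steps: state q0, head at 7, tape 1_110.

state q0, head at 7, tape 1_110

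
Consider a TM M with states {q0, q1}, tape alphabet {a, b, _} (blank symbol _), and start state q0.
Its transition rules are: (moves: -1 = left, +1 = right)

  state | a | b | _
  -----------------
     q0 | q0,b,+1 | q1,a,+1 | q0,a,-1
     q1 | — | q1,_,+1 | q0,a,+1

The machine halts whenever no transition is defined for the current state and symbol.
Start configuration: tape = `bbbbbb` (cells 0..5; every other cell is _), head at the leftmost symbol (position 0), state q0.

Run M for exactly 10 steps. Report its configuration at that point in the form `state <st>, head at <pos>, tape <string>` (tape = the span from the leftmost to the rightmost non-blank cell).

state=q0 head=0 tape=[b]bbbbb___   (q0,b)→(q1,a,+1)
state=q1 head=1 tape=a[b]bbbb___   (q1,b)→(q1,_,+1)
state=q1 head=2 tape=a_[b]bbb___   (q1,b)→(q1,_,+1)
state=q1 head=3 tape=a__[b]bb___   (q1,b)→(q1,_,+1)
state=q1 head=4 tape=a___[b]b___   (q1,b)→(q1,_,+1)
state=q1 head=5 tape=a____[b]___   (q1,b)→(q1,_,+1)
state=q1 head=6 tape=a_____[_]__   (q1,_)→(q0,a,+1)
state=q0 head=7 tape=a_____a[_]_   (q0,_)→(q0,a,-1)
state=q0 head=6 tape=a_____[a]a_   (q0,a)→(q0,b,+1)
state=q0 head=7 tape=a_____b[a]_   (q0,a)→(q0,b,+1)
state=q0 head=8 tape=a_____bb[_]
After 10 steps: state q0, head at 8, tape a_____bb.

state q0, head at 8, tape a_____bb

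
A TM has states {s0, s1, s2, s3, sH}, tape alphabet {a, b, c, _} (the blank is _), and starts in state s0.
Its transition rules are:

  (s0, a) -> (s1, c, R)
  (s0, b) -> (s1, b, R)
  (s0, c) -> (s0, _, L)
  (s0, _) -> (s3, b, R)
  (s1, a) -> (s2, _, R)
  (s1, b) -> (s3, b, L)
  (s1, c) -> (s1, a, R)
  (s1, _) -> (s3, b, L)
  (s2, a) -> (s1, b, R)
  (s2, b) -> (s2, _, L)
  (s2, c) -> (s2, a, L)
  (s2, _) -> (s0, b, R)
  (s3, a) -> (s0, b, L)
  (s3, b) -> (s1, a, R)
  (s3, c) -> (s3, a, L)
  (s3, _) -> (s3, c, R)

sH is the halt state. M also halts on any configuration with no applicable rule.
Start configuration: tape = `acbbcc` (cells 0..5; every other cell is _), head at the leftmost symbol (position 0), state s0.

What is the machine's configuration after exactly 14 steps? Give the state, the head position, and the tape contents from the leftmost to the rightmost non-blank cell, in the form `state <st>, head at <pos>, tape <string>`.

state s1, head at 0, tape abbbbcc

state=s0 head=0 tape=_[a]cbbcc   (s0,a)→(s1,c,R)
state=s1 head=1 tape=_c[c]bbcc   (s1,c)→(s1,a,R)
state=s1 head=2 tape=_ca[b]bcc   (s1,b)→(s3,b,L)
state=s3 head=1 tape=_c[a]bbcc   (s3,a)→(s0,b,L)
state=s0 head=0 tape=_[c]bbbcc   (s0,c)→(s0,_,L)
state=s0 head=-1 tape=[_]_bbbcc   (s0,_)→(s3,b,R)
state=s3 head=0 tape=b[_]bbbcc   (s3,_)→(s3,c,R)
state=s3 head=1 tape=bc[b]bbcc   (s3,b)→(s1,a,R)
state=s1 head=2 tape=bca[b]bcc   (s1,b)→(s3,b,L)
state=s3 head=1 tape=bc[a]bbcc   (s3,a)→(s0,b,L)
state=s0 head=0 tape=b[c]bbbcc   (s0,c)→(s0,_,L)
state=s0 head=-1 tape=[b]_bbbcc   (s0,b)→(s1,b,R)
state=s1 head=0 tape=b[_]bbbcc   (s1,_)→(s3,b,L)
state=s3 head=-1 tape=[b]bbbbcc   (s3,b)→(s1,a,R)
state=s1 head=0 tape=a[b]bbbcc
After 14 steps: state s1, head at 0, tape abbbbcc.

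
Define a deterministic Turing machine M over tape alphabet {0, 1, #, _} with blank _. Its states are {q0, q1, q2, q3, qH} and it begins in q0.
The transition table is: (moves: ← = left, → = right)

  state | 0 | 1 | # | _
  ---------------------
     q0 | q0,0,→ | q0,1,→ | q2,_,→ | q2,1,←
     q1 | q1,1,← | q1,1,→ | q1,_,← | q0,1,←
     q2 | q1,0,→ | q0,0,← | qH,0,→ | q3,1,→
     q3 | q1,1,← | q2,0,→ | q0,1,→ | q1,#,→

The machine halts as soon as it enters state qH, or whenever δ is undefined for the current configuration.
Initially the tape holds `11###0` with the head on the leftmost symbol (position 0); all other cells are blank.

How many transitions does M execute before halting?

4

state=q0 head=0 tape=[1]1###0   (q0,1)→(q0,1,→)
state=q0 head=1 tape=1[1]###0   (q0,1)→(q0,1,→)
state=q0 head=2 tape=11[#]##0   (q0,#)→(q2,_,→)
state=q2 head=3 tape=11_[#]#0   (q2,#)→(qH,0,→)
state=qH head=4 tape=11_0[#]0
M halts after 4 transitions.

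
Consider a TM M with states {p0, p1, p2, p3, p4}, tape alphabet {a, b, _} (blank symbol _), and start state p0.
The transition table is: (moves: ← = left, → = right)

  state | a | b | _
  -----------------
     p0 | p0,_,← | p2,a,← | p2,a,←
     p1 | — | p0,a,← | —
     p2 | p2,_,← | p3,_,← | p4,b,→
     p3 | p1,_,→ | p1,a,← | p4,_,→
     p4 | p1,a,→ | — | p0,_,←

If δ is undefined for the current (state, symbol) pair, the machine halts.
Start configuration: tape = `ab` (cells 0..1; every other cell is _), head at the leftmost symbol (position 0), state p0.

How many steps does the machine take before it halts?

p0 | __[a]b   read a → write _, move ←, go to p0
p0 | _[_]_b   read _ → write a, move ←, go to p2
p2 | [_]a_b   read _ → write b, move →, go to p4
p4 | b[a]_b   read a → write a, move →, go to p1
p1 | ba[_]b
M halts after 4 transitions.

4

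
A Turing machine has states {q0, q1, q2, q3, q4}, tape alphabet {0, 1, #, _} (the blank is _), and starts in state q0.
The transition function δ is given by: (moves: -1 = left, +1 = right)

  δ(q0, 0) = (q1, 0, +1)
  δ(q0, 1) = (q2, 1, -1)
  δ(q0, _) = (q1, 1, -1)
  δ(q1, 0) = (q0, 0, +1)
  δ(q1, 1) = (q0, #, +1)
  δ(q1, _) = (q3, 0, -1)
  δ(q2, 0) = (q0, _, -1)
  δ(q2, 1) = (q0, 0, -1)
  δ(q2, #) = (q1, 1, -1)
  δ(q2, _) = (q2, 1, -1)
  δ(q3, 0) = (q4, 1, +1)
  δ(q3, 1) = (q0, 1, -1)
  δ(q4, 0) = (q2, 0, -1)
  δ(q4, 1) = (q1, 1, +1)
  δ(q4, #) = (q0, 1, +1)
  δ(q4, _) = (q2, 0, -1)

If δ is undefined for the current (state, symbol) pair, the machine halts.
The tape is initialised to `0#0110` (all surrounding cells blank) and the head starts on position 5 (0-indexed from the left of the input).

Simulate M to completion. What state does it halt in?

q0

q0 | 0#011[0]_   read 0 → write 0, move +1, go to q1
q1 | 0#0110[_]   read _ → write 0, move -1, go to q3
q3 | 0#011[0]0   read 0 → write 1, move +1, go to q4
q4 | 0#0111[0]   read 0 → write 0, move -1, go to q2
q2 | 0#011[1]0   read 1 → write 0, move -1, go to q0
q0 | 0#01[1]00   read 1 → write 1, move -1, go to q2
q2 | 0#0[1]100   read 1 → write 0, move -1, go to q0
q0 | 0#[0]0100   read 0 → write 0, move +1, go to q1
q1 | 0#0[0]100   read 0 → write 0, move +1, go to q0
q0 | 0#00[1]00   read 1 → write 1, move -1, go to q2
q2 | 0#0[0]100   read 0 → write _, move -1, go to q0
q0 | 0#[0]_100   read 0 → write 0, move +1, go to q1
q1 | 0#0[_]100   read _ → write 0, move -1, go to q3
q3 | 0#[0]0100   read 0 → write 1, move +1, go to q4
q4 | 0#1[0]100   read 0 → write 0, move -1, go to q2
q2 | 0#[1]0100   read 1 → write 0, move -1, go to q0
q0 | 0[#]00100
No transition is defined for (q0, #); M halts in state q0.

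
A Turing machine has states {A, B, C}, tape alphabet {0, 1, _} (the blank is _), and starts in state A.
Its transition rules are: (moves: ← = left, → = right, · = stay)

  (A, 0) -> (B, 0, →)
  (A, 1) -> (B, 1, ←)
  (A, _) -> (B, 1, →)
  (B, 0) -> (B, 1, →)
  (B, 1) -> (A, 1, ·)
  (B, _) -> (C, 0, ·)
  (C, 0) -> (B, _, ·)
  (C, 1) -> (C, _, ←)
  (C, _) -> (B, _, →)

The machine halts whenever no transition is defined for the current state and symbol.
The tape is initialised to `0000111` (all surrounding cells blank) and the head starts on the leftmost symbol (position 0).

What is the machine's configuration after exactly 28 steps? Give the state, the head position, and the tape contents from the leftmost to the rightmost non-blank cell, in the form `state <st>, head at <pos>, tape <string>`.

state C, head at -1, tape 01111111

state=A head=0 tape=_[0]000111   (A,0)→(B,0,→)
state=B head=1 tape=_0[0]00111   (B,0)→(B,1,→)
state=B head=2 tape=_01[0]0111   (B,0)→(B,1,→)
state=B head=3 tape=_011[0]111   (B,0)→(B,1,→)
state=B head=4 tape=_0111[1]11   (B,1)→(A,1,·)
state=A head=4 tape=_0111[1]11   (A,1)→(B,1,←)
state=B head=3 tape=_011[1]111   (B,1)→(A,1,·)
state=A head=3 tape=_011[1]111   (A,1)→(B,1,←)
state=B head=2 tape=_01[1]1111   (B,1)→(A,1,·)
state=A head=2 tape=_01[1]1111   (A,1)→(B,1,←)
state=B head=1 tape=_0[1]11111   (B,1)→(A,1,·)
state=A head=1 tape=_0[1]11111   (A,1)→(B,1,←)
state=B head=0 tape=_[0]111111   (B,0)→(B,1,→)
state=B head=1 tape=_1[1]11111   (B,1)→(A,1,·)
state=A head=1 tape=_1[1]11111   (A,1)→(B,1,←)
state=B head=0 tape=_[1]111111   (B,1)→(A,1,·)
state=A head=0 tape=_[1]111111   (A,1)→(B,1,←)
state=B head=-1 tape=[_]1111111   (B,_)→(C,0,·)
state=C head=-1 tape=[0]1111111   (C,0)→(B,_,·)
state=B head=-1 tape=[_]1111111   (B,_)→(C,0,·)
state=C head=-1 tape=[0]1111111   (C,0)→(B,_,·)
state=B head=-1 tape=[_]1111111   (B,_)→(C,0,·)
state=C head=-1 tape=[0]1111111   (C,0)→(B,_,·)
state=B head=-1 tape=[_]1111111   (B,_)→(C,0,·)
state=C head=-1 tape=[0]1111111   (C,0)→(B,_,·)
state=B head=-1 tape=[_]1111111   (B,_)→(C,0,·)
state=C head=-1 tape=[0]1111111   (C,0)→(B,_,·)
state=B head=-1 tape=[_]1111111   (B,_)→(C,0,·)
state=C head=-1 tape=[0]1111111
After 28 steps: state C, head at -1, tape 01111111.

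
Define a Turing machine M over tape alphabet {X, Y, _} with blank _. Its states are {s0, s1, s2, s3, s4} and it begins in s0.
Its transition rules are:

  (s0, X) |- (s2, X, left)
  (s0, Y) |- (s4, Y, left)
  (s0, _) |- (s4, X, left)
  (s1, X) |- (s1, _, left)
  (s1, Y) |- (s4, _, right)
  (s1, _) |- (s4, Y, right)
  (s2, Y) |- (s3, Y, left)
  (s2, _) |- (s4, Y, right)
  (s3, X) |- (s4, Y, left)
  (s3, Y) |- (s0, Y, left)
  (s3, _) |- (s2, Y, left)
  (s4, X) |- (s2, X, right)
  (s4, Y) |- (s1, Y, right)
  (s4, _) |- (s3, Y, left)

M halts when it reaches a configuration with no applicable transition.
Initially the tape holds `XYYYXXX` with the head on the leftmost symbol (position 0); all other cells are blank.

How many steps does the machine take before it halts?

state=s0 head=0 tape=_[X]YYYXXX   (s0,X)→(s2,X,left)
state=s2 head=-1 tape=[_]XYYYXXX   (s2,_)→(s4,Y,right)
state=s4 head=0 tape=Y[X]YYYXXX   (s4,X)→(s2,X,right)
state=s2 head=1 tape=YX[Y]YYXXX   (s2,Y)→(s3,Y,left)
state=s3 head=0 tape=Y[X]YYYXXX   (s3,X)→(s4,Y,left)
state=s4 head=-1 tape=[Y]YYYYXXX   (s4,Y)→(s1,Y,right)
state=s1 head=0 tape=Y[Y]YYYXXX   (s1,Y)→(s4,_,right)
state=s4 head=1 tape=Y_[Y]YYXXX   (s4,Y)→(s1,Y,right)
state=s1 head=2 tape=Y_Y[Y]YXXX   (s1,Y)→(s4,_,right)
state=s4 head=3 tape=Y_Y_[Y]XXX   (s4,Y)→(s1,Y,right)
state=s1 head=4 tape=Y_Y_Y[X]XX   (s1,X)→(s1,_,left)
state=s1 head=3 tape=Y_Y_[Y]_XX   (s1,Y)→(s4,_,right)
state=s4 head=4 tape=Y_Y__[_]XX   (s4,_)→(s3,Y,left)
state=s3 head=3 tape=Y_Y_[_]YXX   (s3,_)→(s2,Y,left)
state=s2 head=2 tape=Y_Y[_]YYXX   (s2,_)→(s4,Y,right)
state=s4 head=3 tape=Y_YY[Y]YXX   (s4,Y)→(s1,Y,right)
state=s1 head=4 tape=Y_YYY[Y]XX   (s1,Y)→(s4,_,right)
state=s4 head=5 tape=Y_YYY_[X]X   (s4,X)→(s2,X,right)
state=s2 head=6 tape=Y_YYY_X[X]
M halts after 18 transitions.

18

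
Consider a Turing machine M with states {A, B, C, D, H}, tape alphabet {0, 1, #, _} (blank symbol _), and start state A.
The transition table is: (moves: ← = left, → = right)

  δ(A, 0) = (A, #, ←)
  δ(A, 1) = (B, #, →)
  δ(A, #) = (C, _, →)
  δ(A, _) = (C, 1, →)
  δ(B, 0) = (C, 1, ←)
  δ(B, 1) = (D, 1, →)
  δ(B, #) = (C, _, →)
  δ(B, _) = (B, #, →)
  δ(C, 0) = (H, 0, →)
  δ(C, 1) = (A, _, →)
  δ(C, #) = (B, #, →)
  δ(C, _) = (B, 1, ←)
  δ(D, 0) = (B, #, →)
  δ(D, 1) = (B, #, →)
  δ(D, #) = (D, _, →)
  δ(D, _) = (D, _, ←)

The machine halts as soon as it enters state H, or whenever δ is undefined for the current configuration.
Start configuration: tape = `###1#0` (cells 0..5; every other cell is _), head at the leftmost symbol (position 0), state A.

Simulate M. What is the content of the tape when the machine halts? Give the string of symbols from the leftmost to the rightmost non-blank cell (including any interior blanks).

A | [#]##1#0_   read # → write _, move →, go to C
C | _[#]#1#0_   read # → write #, move →, go to B
B | _#[#]1#0_   read # → write _, move →, go to C
C | _#_[1]#0_   read 1 → write _, move →, go to A
A | _#__[#]0_   read # → write _, move →, go to C
C | _#___[0]_   read 0 → write 0, move →, go to H
H | _#___0[_]
The non-blank tape span at halt is #___0.

#___0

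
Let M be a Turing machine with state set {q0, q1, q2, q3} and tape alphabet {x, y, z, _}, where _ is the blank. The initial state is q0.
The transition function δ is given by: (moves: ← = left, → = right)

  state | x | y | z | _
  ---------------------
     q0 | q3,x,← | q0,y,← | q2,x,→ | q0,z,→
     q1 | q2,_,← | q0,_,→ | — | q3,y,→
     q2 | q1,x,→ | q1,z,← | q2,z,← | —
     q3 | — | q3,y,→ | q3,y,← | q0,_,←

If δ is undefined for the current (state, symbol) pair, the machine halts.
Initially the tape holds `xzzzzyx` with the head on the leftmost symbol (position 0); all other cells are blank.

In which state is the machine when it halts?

q0 | _____[x]zzzzyx   read x → write x, move ←, go to q3
q3 | ____[_]xzzzzyx   read _ → write _, move ←, go to q0
q0 | ___[_]_xzzzzyx   read _ → write z, move →, go to q0
q0 | ___z[_]xzzzzyx   read _ → write z, move →, go to q0
q0 | ___zz[x]zzzzyx   read x → write x, move ←, go to q3
q3 | ___z[z]xzzzzyx   read z → write y, move ←, go to q3
q3 | ___[z]yxzzzzyx   read z → write y, move ←, go to q3
q3 | __[_]yyxzzzzyx   read _ → write _, move ←, go to q0
q0 | _[_]_yyxzzzzyx   read _ → write z, move →, go to q0
q0 | _z[_]yyxzzzzyx   read _ → write z, move →, go to q0
q0 | _zz[y]yxzzzzyx   read y → write y, move ←, go to q0
q0 | _z[z]yyxzzzzyx   read z → write x, move →, go to q2
q2 | _zx[y]yxzzzzyx   read y → write z, move ←, go to q1
q1 | _z[x]zyxzzzzyx   read x → write _, move ←, go to q2
q2 | _[z]_zyxzzzzyx   read z → write z, move ←, go to q2
q2 | [_]z_zyxzzzzyx
No transition is defined for (q2, _); M halts in state q2.

q2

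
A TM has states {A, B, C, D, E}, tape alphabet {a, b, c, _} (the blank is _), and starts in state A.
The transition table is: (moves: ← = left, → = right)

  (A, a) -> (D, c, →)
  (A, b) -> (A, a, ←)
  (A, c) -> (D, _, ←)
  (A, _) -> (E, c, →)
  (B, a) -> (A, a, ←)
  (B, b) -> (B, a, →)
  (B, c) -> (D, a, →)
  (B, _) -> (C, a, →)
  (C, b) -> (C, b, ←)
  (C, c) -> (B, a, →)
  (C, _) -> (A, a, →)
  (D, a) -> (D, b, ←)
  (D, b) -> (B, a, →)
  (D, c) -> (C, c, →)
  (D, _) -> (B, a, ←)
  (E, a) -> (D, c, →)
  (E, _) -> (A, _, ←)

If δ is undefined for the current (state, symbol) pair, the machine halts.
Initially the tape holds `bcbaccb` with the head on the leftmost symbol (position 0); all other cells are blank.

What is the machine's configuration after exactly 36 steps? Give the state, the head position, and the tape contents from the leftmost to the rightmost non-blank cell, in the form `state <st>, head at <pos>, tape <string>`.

state B, head at 2, tape caabbbbbbb

state=A head=0 tape=_[b]cbaccb____   (A,b)→(A,a,←)
state=A head=-1 tape=[_]acbaccb____   (A,_)→(E,c,→)
state=E head=0 tape=c[a]cbaccb____   (E,a)→(D,c,→)
state=D head=1 tape=cc[c]baccb____   (D,c)→(C,c,→)
state=C head=2 tape=ccc[b]accb____   (C,b)→(C,b,←)
state=C head=1 tape=cc[c]baccb____   (C,c)→(B,a,→)
state=B head=2 tape=cca[b]accb____   (B,b)→(B,a,→)
state=B head=3 tape=ccaa[a]ccb____   (B,a)→(A,a,←)
state=A head=2 tape=cca[a]accb____   (A,a)→(D,c,→)
state=D head=3 tape=ccac[a]ccb____   (D,a)→(D,b,←)
state=D head=2 tape=cca[c]bccb____   (D,c)→(C,c,→)
state=C head=3 tape=ccac[b]ccb____   (C,b)→(C,b,←)
state=C head=2 tape=cca[c]bccb____   (C,c)→(B,a,→)
state=B head=3 tape=ccaa[b]ccb____   (B,b)→(B,a,→)
state=B head=4 tape=ccaaa[c]cb____   (B,c)→(D,a,→)
state=D head=5 tape=ccaaaa[c]b____   (D,c)→(C,c,→)
state=C head=6 tape=ccaaaac[b]____   (C,b)→(C,b,←)
state=C head=5 tape=ccaaaa[c]b____   (C,c)→(B,a,→)
state=B head=6 tape=ccaaaaa[b]____   (B,b)→(B,a,→)
state=B head=7 tape=ccaaaaaa[_]___   (B,_)→(C,a,→)
state=C head=8 tape=ccaaaaaaa[_]__   (C,_)→(A,a,→)
state=A head=9 tape=ccaaaaaaaa[_]_   (A,_)→(E,c,→)
state=E head=10 tape=ccaaaaaaaac[_]   (E,_)→(A,_,←)
state=A head=9 tape=ccaaaaaaaa[c]_   (A,c)→(D,_,←)
state=D head=8 tape=ccaaaaaaa[a]__   (D,a)→(D,b,←)
state=D head=7 tape=ccaaaaaa[a]b__   (D,a)→(D,b,←)
state=D head=6 tape=ccaaaaa[a]bb__   (D,a)→(D,b,←)
state=D head=5 tape=ccaaaa[a]bbb__   (D,a)→(D,b,←)
state=D head=4 tape=ccaaa[a]bbbb__   (D,a)→(D,b,←)
state=D head=3 tape=ccaa[a]bbbbb__   (D,a)→(D,b,←)
state=D head=2 tape=cca[a]bbbbbb__   (D,a)→(D,b,←)
state=D head=1 tape=cc[a]bbbbbbb__   (D,a)→(D,b,←)
state=D head=0 tape=c[c]bbbbbbbb__   (D,c)→(C,c,→)
state=C head=1 tape=cc[b]bbbbbbb__   (C,b)→(C,b,←)
state=C head=0 tape=c[c]bbbbbbbb__   (C,c)→(B,a,→)
state=B head=1 tape=ca[b]bbbbbbb__   (B,b)→(B,a,→)
state=B head=2 tape=caa[b]bbbbbb__
After 36 steps: state B, head at 2, tape caabbbbbbb.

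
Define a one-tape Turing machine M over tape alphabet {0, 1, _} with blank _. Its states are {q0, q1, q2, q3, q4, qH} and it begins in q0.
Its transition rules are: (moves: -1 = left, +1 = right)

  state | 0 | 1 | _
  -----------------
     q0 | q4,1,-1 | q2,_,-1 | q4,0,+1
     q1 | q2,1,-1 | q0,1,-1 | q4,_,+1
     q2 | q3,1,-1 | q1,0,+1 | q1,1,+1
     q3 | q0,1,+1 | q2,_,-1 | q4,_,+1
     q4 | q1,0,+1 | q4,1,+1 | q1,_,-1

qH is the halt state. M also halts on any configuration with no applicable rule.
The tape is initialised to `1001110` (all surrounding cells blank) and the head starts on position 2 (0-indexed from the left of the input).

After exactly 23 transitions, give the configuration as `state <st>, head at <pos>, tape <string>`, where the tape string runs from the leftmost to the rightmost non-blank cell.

state q1, head at 7, tape 1111110

state=q0 head=2 tape=10[0]1110__   (q0,0)→(q4,1,-1)
state=q4 head=1 tape=1[0]11110__   (q4,0)→(q1,0,+1)
state=q1 head=2 tape=10[1]1110__   (q1,1)→(q0,1,-1)
state=q0 head=1 tape=1[0]11110__   (q0,0)→(q4,1,-1)
state=q4 head=0 tape=[1]111110__   (q4,1)→(q4,1,+1)
state=q4 head=1 tape=1[1]11110__   (q4,1)→(q4,1,+1)
state=q4 head=2 tape=11[1]1110__   (q4,1)→(q4,1,+1)
state=q4 head=3 tape=111[1]110__   (q4,1)→(q4,1,+1)
state=q4 head=4 tape=1111[1]10__   (q4,1)→(q4,1,+1)
state=q4 head=5 tape=11111[1]0__   (q4,1)→(q4,1,+1)
state=q4 head=6 tape=111111[0]__   (q4,0)→(q1,0,+1)
state=q1 head=7 tape=1111110[_]_   (q1,_)→(q4,_,+1)
state=q4 head=8 tape=1111110_[_]   (q4,_)→(q1,_,-1)
state=q1 head=7 tape=1111110[_]_   (q1,_)→(q4,_,+1)
state=q4 head=8 tape=1111110_[_]   (q4,_)→(q1,_,-1)
state=q1 head=7 tape=1111110[_]_   (q1,_)→(q4,_,+1)
state=q4 head=8 tape=1111110_[_]   (q4,_)→(q1,_,-1)
state=q1 head=7 tape=1111110[_]_   (q1,_)→(q4,_,+1)
state=q4 head=8 tape=1111110_[_]   (q4,_)→(q1,_,-1)
state=q1 head=7 tape=1111110[_]_   (q1,_)→(q4,_,+1)
state=q4 head=8 tape=1111110_[_]   (q4,_)→(q1,_,-1)
state=q1 head=7 tape=1111110[_]_   (q1,_)→(q4,_,+1)
state=q4 head=8 tape=1111110_[_]   (q4,_)→(q1,_,-1)
state=q1 head=7 tape=1111110[_]_
After 23 steps: state q1, head at 7, tape 1111110.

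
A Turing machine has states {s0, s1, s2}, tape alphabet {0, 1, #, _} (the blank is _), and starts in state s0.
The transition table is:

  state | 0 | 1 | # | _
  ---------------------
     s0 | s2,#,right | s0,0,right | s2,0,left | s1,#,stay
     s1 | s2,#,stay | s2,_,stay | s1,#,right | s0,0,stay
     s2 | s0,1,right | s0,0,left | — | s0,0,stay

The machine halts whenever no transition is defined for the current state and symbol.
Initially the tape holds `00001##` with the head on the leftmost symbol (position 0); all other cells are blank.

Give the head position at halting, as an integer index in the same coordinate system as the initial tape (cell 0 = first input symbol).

6

state=s0 head=0 tape=[0]0001##   (s0,0)→(s2,#,right)
state=s2 head=1 tape=#[0]001##   (s2,0)→(s0,1,right)
state=s0 head=2 tape=#1[0]01##   (s0,0)→(s2,#,right)
state=s2 head=3 tape=#1#[0]1##   (s2,0)→(s0,1,right)
state=s0 head=4 tape=#1#1[1]##   (s0,1)→(s0,0,right)
state=s0 head=5 tape=#1#10[#]#   (s0,#)→(s2,0,left)
state=s2 head=4 tape=#1#1[0]0#   (s2,0)→(s0,1,right)
state=s0 head=5 tape=#1#11[0]#   (s0,0)→(s2,#,right)
state=s2 head=6 tape=#1#11#[#]
At halt the head is at cell 6.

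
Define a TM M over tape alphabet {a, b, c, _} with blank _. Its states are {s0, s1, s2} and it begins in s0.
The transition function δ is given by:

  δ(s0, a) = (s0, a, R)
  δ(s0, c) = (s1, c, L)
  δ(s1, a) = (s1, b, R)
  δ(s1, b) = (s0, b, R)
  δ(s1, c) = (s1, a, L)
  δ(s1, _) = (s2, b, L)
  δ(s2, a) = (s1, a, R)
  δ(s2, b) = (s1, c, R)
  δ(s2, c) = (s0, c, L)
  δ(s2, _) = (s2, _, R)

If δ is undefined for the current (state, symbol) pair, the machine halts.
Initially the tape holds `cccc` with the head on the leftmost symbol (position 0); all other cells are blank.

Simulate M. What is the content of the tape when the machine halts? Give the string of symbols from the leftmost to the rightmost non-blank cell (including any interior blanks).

cbbbba

state=s0 head=0 tape=___[c]ccc_   (s0,c)→(s1,c,L)
state=s1 head=-1 tape=__[_]cccc_   (s1,_)→(s2,b,L)
state=s2 head=-2 tape=_[_]bcccc_   (s2,_)→(s2,_,R)
state=s2 head=-1 tape=__[b]cccc_   (s2,b)→(s1,c,R)
state=s1 head=0 tape=__c[c]ccc_   (s1,c)→(s1,a,L)
state=s1 head=-1 tape=__[c]accc_   (s1,c)→(s1,a,L)
state=s1 head=-2 tape=_[_]aaccc_   (s1,_)→(s2,b,L)
state=s2 head=-3 tape=[_]baaccc_   (s2,_)→(s2,_,R)
state=s2 head=-2 tape=_[b]aaccc_   (s2,b)→(s1,c,R)
state=s1 head=-1 tape=_c[a]accc_   (s1,a)→(s1,b,R)
state=s1 head=0 tape=_cb[a]ccc_   (s1,a)→(s1,b,R)
state=s1 head=1 tape=_cbb[c]cc_   (s1,c)→(s1,a,L)
state=s1 head=0 tape=_cb[b]acc_   (s1,b)→(s0,b,R)
state=s0 head=1 tape=_cbb[a]cc_   (s0,a)→(s0,a,R)
state=s0 head=2 tape=_cbba[c]c_   (s0,c)→(s1,c,L)
state=s1 head=1 tape=_cbb[a]cc_   (s1,a)→(s1,b,R)
state=s1 head=2 tape=_cbbb[c]c_   (s1,c)→(s1,a,L)
state=s1 head=1 tape=_cbb[b]ac_   (s1,b)→(s0,b,R)
state=s0 head=2 tape=_cbbb[a]c_   (s0,a)→(s0,a,R)
state=s0 head=3 tape=_cbbba[c]_   (s0,c)→(s1,c,L)
state=s1 head=2 tape=_cbbb[a]c_   (s1,a)→(s1,b,R)
state=s1 head=3 tape=_cbbbb[c]_   (s1,c)→(s1,a,L)
state=s1 head=2 tape=_cbbb[b]a_   (s1,b)→(s0,b,R)
state=s0 head=3 tape=_cbbbb[a]_   (s0,a)→(s0,a,R)
state=s0 head=4 tape=_cbbbba[_]
The non-blank tape span at halt is cbbbba.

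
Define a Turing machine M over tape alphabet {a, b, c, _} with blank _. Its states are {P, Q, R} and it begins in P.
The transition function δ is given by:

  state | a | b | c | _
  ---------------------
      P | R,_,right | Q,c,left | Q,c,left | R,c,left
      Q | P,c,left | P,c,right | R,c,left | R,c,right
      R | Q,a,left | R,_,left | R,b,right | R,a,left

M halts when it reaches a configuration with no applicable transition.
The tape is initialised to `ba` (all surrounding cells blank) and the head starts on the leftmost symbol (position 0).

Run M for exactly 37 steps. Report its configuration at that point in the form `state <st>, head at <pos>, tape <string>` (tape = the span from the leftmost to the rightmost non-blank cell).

state R, head at 3, tape cbbc_a

state=P head=0 tape=_[b]a___   (P,b)→(Q,c,left)
state=Q head=-1 tape=[_]ca___   (Q,_)→(R,c,right)
state=R head=0 tape=c[c]a___   (R,c)→(R,b,right)
state=R head=1 tape=cb[a]___   (R,a)→(Q,a,left)
state=Q head=0 tape=c[b]a___   (Q,b)→(P,c,right)
state=P head=1 tape=cc[a]___   (P,a)→(R,_,right)
state=R head=2 tape=cc_[_]__   (R,_)→(R,a,left)
state=R head=1 tape=cc[_]a__   (R,_)→(R,a,left)
state=R head=0 tape=c[c]aa__   (R,c)→(R,b,right)
state=R head=1 tape=cb[a]a__   (R,a)→(Q,a,left)
state=Q head=0 tape=c[b]aa__   (Q,b)→(P,c,right)
state=P head=1 tape=cc[a]a__   (P,a)→(R,_,right)
state=R head=2 tape=cc_[a]__   (R,a)→(Q,a,left)
state=Q head=1 tape=cc[_]a__   (Q,_)→(R,c,right)
state=R head=2 tape=ccc[a]__   (R,a)→(Q,a,left)
state=Q head=1 tape=cc[c]a__   (Q,c)→(R,c,left)
state=R head=0 tape=c[c]ca__   (R,c)→(R,b,right)
state=R head=1 tape=cb[c]a__   (R,c)→(R,b,right)
state=R head=2 tape=cbb[a]__   (R,a)→(Q,a,left)
state=Q head=1 tape=cb[b]a__   (Q,b)→(P,c,right)
state=P head=2 tape=cbc[a]__   (P,a)→(R,_,right)
state=R head=3 tape=cbc_[_]_   (R,_)→(R,a,left)
state=R head=2 tape=cbc[_]a_   (R,_)→(R,a,left)
state=R head=1 tape=cb[c]aa_   (R,c)→(R,b,right)
state=R head=2 tape=cbb[a]a_   (R,a)→(Q,a,left)
state=Q head=1 tape=cb[b]aa_   (Q,b)→(P,c,right)
state=P head=2 tape=cbc[a]a_   (P,a)→(R,_,right)
state=R head=3 tape=cbc_[a]_   (R,a)→(Q,a,left)
state=Q head=2 tape=cbc[_]a_   (Q,_)→(R,c,right)
state=R head=3 tape=cbcc[a]_   (R,a)→(Q,a,left)
state=Q head=2 tape=cbc[c]a_   (Q,c)→(R,c,left)
state=R head=1 tape=cb[c]ca_   (R,c)→(R,b,right)
state=R head=2 tape=cbb[c]a_   (R,c)→(R,b,right)
state=R head=3 tape=cbbb[a]_   (R,a)→(Q,a,left)
state=Q head=2 tape=cbb[b]a_   (Q,b)→(P,c,right)
state=P head=3 tape=cbbc[a]_   (P,a)→(R,_,right)
state=R head=4 tape=cbbc_[_]   (R,_)→(R,a,left)
state=R head=3 tape=cbbc[_]a
After 37 steps: state R, head at 3, tape cbbc_a.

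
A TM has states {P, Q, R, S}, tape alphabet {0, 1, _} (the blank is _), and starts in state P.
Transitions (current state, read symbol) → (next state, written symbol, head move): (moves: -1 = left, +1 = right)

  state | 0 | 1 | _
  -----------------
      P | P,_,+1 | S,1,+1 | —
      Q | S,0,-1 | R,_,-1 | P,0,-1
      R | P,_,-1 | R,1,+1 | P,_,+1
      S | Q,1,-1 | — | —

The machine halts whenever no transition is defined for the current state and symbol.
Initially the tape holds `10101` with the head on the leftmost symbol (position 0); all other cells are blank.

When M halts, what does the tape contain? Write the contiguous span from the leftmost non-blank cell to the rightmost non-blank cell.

state=P head=0 tape=_[1]0101   (P,1)→(S,1,+1)
state=S head=1 tape=_1[0]101   (S,0)→(Q,1,-1)
state=Q head=0 tape=_[1]1101   (Q,1)→(R,_,-1)
state=R head=-1 tape=[_]_1101   (R,_)→(P,_,+1)
state=P head=0 tape=_[_]1101
The non-blank tape span at halt is 1101.

1101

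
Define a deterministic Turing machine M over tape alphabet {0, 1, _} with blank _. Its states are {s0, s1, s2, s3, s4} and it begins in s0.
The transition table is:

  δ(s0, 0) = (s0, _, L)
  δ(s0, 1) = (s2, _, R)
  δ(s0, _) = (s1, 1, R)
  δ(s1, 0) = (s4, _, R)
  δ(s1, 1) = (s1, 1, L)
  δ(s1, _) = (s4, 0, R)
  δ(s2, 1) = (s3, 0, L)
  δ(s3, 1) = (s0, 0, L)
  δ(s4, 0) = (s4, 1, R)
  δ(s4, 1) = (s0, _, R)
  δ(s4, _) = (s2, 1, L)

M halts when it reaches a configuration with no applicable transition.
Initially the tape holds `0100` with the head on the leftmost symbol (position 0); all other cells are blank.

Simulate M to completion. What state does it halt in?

state=s0 head=0 tape=_[0]100_   (s0,0)→(s0,_,L)
state=s0 head=-1 tape=[_]_100_   (s0,_)→(s1,1,R)
state=s1 head=0 tape=1[_]100_   (s1,_)→(s4,0,R)
state=s4 head=1 tape=10[1]00_   (s4,1)→(s0,_,R)
state=s0 head=2 tape=10_[0]0_   (s0,0)→(s0,_,L)
state=s0 head=1 tape=10[_]_0_   (s0,_)→(s1,1,R)
state=s1 head=2 tape=101[_]0_   (s1,_)→(s4,0,R)
state=s4 head=3 tape=1010[0]_   (s4,0)→(s4,1,R)
state=s4 head=4 tape=10101[_]   (s4,_)→(s2,1,L)
state=s2 head=3 tape=1010[1]1   (s2,1)→(s3,0,L)
state=s3 head=2 tape=101[0]01
No transition is defined for (s3, 0); M halts in state s3.

s3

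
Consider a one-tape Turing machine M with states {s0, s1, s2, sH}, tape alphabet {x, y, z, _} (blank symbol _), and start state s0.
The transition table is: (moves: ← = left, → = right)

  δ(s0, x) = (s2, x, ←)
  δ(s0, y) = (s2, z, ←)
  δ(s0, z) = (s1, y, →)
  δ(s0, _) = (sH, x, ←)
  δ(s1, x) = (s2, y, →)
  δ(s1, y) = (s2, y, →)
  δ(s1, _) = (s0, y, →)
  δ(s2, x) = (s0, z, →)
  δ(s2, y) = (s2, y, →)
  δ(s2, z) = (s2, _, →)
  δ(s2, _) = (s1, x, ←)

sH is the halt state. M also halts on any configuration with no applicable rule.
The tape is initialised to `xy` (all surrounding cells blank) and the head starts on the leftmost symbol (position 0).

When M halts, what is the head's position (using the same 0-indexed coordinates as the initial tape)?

2

s0 | __[x]y__   read x → write x, move ←, go to s2
s2 | _[_]xy__   read _ → write x, move ←, go to s1
s1 | [_]xxy__   read _ → write y, move →, go to s0
s0 | y[x]xy__   read x → write x, move ←, go to s2
s2 | [y]xxy__   read y → write y, move →, go to s2
s2 | y[x]xy__   read x → write z, move →, go to s0
s0 | yz[x]y__   read x → write x, move ←, go to s2
s2 | y[z]xy__   read z → write _, move →, go to s2
s2 | y_[x]y__   read x → write z, move →, go to s0
s0 | y_z[y]__   read y → write z, move ←, go to s2
s2 | y_[z]z__   read z → write _, move →, go to s2
s2 | y__[z]__   read z → write _, move →, go to s2
s2 | y___[_]_   read _ → write x, move ←, go to s1
s1 | y__[_]x_   read _ → write y, move →, go to s0
s0 | y__y[x]_   read x → write x, move ←, go to s2
s2 | y__[y]x_   read y → write y, move →, go to s2
s2 | y__y[x]_   read x → write z, move →, go to s0
s0 | y__yz[_]   read _ → write x, move ←, go to sH
sH | y__y[z]x
At halt the head is at cell 2.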